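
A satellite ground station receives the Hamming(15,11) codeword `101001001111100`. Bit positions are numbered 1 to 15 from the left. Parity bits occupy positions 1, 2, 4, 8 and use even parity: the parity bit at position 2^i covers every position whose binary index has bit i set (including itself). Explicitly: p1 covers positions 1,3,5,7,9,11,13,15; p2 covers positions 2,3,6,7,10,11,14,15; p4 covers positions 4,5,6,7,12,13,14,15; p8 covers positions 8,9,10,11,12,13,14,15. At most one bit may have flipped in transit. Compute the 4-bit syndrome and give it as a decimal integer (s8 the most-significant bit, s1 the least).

s1: b1⊕b3⊕b5⊕b7⊕b9⊕b11⊕b13⊕b15 = 1⊕1⊕0⊕0⊕1⊕1⊕1⊕0 = 1
s2: b2⊕b3⊕b6⊕b7⊕b10⊕b11⊕b14⊕b15 = 0⊕1⊕1⊕0⊕1⊕1⊕0⊕0 = 0
s4: b4⊕b5⊕b6⊕b7⊕b12⊕b13⊕b14⊕b15 = 0⊕0⊕1⊕0⊕1⊕1⊕0⊕0 = 1
s8: b8⊕b9⊕b10⊕b11⊕b12⊕b13⊕b14⊕b15 = 0⊕1⊕1⊕1⊕1⊕1⊕0⊕0 = 1
Syndrome (s8...s1) = 1101 → position 13.

13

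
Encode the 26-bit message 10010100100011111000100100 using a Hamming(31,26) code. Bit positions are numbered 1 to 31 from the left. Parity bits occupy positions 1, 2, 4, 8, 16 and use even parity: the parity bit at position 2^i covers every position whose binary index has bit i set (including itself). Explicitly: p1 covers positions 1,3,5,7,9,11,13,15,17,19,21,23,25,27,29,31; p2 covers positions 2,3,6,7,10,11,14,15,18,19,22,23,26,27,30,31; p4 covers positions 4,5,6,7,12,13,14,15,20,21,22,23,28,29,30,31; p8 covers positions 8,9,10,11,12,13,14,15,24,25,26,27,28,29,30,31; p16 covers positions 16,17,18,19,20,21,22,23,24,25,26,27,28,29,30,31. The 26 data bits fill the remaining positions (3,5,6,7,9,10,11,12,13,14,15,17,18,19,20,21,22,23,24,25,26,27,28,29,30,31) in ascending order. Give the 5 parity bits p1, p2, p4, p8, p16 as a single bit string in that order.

01001

Place data bits at non-power-of-two positions: b3=1, b5=0, b6=0, b7=1, b9=0, b10=1, b11=0, b12=0, b13=1, b14=0, b15=0, b17=0, b18=1, b19=1, b20=1, b21=1, b22=1, b23=0, b24=0, b25=0, b26=1, b27=0, b28=0, b29=1, b30=0, b31=0.
p1 = XOR of data positions {3,5,7,9,11,13,15,17,19,21,23,25,27,29,31} = 1⊕0⊕1⊕0⊕0⊕1⊕0⊕0⊕1⊕1⊕0⊕0⊕0⊕1⊕0 = 0
p2 = XOR of data positions {3,6,7,10,11,14,15,18,19,22,23,26,27,30,31} = 1⊕0⊕1⊕1⊕0⊕0⊕0⊕1⊕1⊕1⊕0⊕1⊕0⊕0⊕0 = 1
p4 = XOR of data positions {5,6,7,12,13,14,15,20,21,22,23,28,29,30,31} = 0⊕0⊕1⊕0⊕1⊕0⊕0⊕1⊕1⊕1⊕0⊕0⊕1⊕0⊕0 = 0
p8 = XOR of data positions {9,10,11,12,13,14,15,24,25,26,27,28,29,30,31} = 0⊕1⊕0⊕0⊕1⊕0⊕0⊕0⊕0⊕1⊕0⊕0⊕1⊕0⊕0 = 0
p16 = XOR of data positions {17,18,19,20,21,22,23,24,25,26,27,28,29,30,31} = 0⊕1⊕1⊕1⊕1⊕1⊕0⊕0⊕0⊕1⊕0⊕0⊕1⊕0⊕0 = 1
Parity bits p1,p2,p4,p8,p16 = 01001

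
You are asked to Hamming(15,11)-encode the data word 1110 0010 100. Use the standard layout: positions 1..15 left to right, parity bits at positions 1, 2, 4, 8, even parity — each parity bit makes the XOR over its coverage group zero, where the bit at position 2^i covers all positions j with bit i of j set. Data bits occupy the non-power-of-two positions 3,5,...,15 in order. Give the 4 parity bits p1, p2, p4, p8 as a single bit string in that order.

0110

Place data bits at non-power-of-two positions: b3=1, b5=1, b6=1, b7=0, b9=0, b10=0, b11=1, b12=0, b13=1, b14=0, b15=0.
p1 = XOR of data positions {3,5,7,9,11,13,15} = 1⊕1⊕0⊕0⊕1⊕1⊕0 = 0
p2 = XOR of data positions {3,6,7,10,11,14,15} = 1⊕1⊕0⊕0⊕1⊕0⊕0 = 1
p4 = XOR of data positions {5,6,7,12,13,14,15} = 1⊕1⊕0⊕0⊕1⊕0⊕0 = 1
p8 = XOR of data positions {9,10,11,12,13,14,15} = 0⊕0⊕1⊕0⊕1⊕0⊕0 = 0
Parity bits p1,p2,p4,p8 = 0110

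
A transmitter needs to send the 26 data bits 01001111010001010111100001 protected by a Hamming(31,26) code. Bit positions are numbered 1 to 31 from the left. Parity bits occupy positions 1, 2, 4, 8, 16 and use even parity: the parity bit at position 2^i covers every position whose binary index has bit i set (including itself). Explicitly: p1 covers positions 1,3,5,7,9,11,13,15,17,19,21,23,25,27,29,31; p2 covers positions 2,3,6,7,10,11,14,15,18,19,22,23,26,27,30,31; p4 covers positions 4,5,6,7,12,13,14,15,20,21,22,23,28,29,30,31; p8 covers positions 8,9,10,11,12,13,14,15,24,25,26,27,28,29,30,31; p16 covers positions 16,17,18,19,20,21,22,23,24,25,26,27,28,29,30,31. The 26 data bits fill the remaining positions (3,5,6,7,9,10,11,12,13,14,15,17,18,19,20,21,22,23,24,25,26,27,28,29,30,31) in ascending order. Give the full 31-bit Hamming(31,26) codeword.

Place data bits at non-power-of-two positions: b3=0, b5=1, b6=0, b7=0, b9=1, b10=1, b11=1, b12=1, b13=0, b14=1, b15=0, b17=0, b18=0, b19=1, b20=0, b21=1, b22=0, b23=1, b24=1, b25=1, b26=1, b27=0, b28=0, b29=0, b30=0, b31=1.
p1 = XOR of data positions {3,5,7,9,11,13,15,17,19,21,23,25,27,29,31} = 0⊕1⊕0⊕1⊕1⊕0⊕0⊕0⊕1⊕1⊕1⊕1⊕0⊕0⊕1 = 0
p2 = XOR of data positions {3,6,7,10,11,14,15,18,19,22,23,26,27,30,31} = 0⊕0⊕0⊕1⊕1⊕1⊕0⊕0⊕1⊕0⊕1⊕1⊕0⊕0⊕1 = 1
p4 = XOR of data positions {5,6,7,12,13,14,15,20,21,22,23,28,29,30,31} = 1⊕0⊕0⊕1⊕0⊕1⊕0⊕0⊕1⊕0⊕1⊕0⊕0⊕0⊕1 = 0
p8 = XOR of data positions {9,10,11,12,13,14,15,24,25,26,27,28,29,30,31} = 1⊕1⊕1⊕1⊕0⊕1⊕0⊕1⊕1⊕1⊕0⊕0⊕0⊕0⊕1 = 1
p16 = XOR of data positions {17,18,19,20,21,22,23,24,25,26,27,28,29,30,31} = 0⊕0⊕1⊕0⊕1⊕0⊕1⊕1⊕1⊕1⊕0⊕0⊕0⊕0⊕1 = 1
Codeword b1..b31 = 0100100111110101001010111100001

0100100111110101001010111100001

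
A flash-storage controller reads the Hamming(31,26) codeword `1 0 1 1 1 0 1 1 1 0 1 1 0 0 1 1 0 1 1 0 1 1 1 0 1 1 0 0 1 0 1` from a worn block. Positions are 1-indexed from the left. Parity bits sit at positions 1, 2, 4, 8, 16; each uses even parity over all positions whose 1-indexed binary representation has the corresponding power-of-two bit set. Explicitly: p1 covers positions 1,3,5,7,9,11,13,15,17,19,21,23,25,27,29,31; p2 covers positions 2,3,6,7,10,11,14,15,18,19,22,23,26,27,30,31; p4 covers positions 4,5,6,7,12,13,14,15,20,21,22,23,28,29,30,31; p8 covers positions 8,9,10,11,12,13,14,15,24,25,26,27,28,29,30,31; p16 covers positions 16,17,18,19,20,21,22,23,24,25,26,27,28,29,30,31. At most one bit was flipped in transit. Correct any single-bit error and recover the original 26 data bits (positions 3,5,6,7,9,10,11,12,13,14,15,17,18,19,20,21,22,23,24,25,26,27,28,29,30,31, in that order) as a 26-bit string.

11010011001011011101100101

s1: b1⊕b3⊕b5⊕b7⊕b9⊕b11⊕b13⊕b15⊕b17⊕b19⊕b21⊕b23⊕b25⊕b27⊕b29⊕b31 = 1⊕1⊕1⊕1⊕1⊕1⊕0⊕1⊕0⊕1⊕1⊕1⊕1⊕0⊕1⊕1 = 1
s2: b2⊕b3⊕b6⊕b7⊕b10⊕b11⊕b14⊕b15⊕b18⊕b19⊕b22⊕b23⊕b26⊕b27⊕b30⊕b31 = 0⊕1⊕0⊕1⊕0⊕1⊕0⊕1⊕1⊕1⊕1⊕1⊕1⊕0⊕0⊕1 = 0
s4: b4⊕b5⊕b6⊕b7⊕b12⊕b13⊕b14⊕b15⊕b20⊕b21⊕b22⊕b23⊕b28⊕b29⊕b30⊕b31 = 1⊕1⊕0⊕1⊕1⊕0⊕0⊕1⊕0⊕1⊕1⊕1⊕0⊕1⊕0⊕1 = 0
s8: b8⊕b9⊕b10⊕b11⊕b12⊕b13⊕b14⊕b15⊕b24⊕b25⊕b26⊕b27⊕b28⊕b29⊕b30⊕b31 = 1⊕1⊕0⊕1⊕1⊕0⊕0⊕1⊕0⊕1⊕1⊕0⊕0⊕1⊕0⊕1 = 1
s16: b16⊕b17⊕b18⊕b19⊕b20⊕b21⊕b22⊕b23⊕b24⊕b25⊕b26⊕b27⊕b28⊕b29⊕b30⊕b31 = 1⊕0⊕1⊕1⊕0⊕1⊕1⊕1⊕0⊕1⊕1⊕0⊕0⊕1⊕0⊕1 = 0
Syndrome (s16...s1) = 01001 → position 9.
Flip bit 9: corrected codeword = 1011101100110011011011101100101
Data bits at positions 3,5,6,7,9,10,11,12,13,14,15,17,18,19,20,21,22,23,24,25,26,27,28,29,30,31: 11010011001011011101100101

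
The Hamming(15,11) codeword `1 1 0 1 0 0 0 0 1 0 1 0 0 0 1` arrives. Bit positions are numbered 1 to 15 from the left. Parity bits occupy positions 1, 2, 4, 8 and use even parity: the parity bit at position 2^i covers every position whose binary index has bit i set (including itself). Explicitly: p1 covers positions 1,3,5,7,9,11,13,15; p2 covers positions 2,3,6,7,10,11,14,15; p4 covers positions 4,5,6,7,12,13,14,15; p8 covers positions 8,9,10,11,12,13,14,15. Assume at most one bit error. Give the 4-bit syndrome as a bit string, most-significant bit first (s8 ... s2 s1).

s1: b1⊕b3⊕b5⊕b7⊕b9⊕b11⊕b13⊕b15 = 1⊕0⊕0⊕0⊕1⊕1⊕0⊕1 = 0
s2: b2⊕b3⊕b6⊕b7⊕b10⊕b11⊕b14⊕b15 = 1⊕0⊕0⊕0⊕0⊕1⊕0⊕1 = 1
s4: b4⊕b5⊕b6⊕b7⊕b12⊕b13⊕b14⊕b15 = 1⊕0⊕0⊕0⊕0⊕0⊕0⊕1 = 0
s8: b8⊕b9⊕b10⊕b11⊕b12⊕b13⊕b14⊕b15 = 0⊕1⊕0⊕1⊕0⊕0⊕0⊕1 = 1
Syndrome (s8...s1) = 1010 → position 10.

1010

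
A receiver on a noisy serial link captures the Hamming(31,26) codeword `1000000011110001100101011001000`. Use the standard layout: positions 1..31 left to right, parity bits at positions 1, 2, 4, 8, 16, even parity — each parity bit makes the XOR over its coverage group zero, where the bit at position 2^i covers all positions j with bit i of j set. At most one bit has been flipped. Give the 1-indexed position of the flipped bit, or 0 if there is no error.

27

s1: b1⊕b3⊕b5⊕b7⊕b9⊕b11⊕b13⊕b15⊕b17⊕b19⊕b21⊕b23⊕b25⊕b27⊕b29⊕b31 = 1⊕0⊕0⊕0⊕1⊕1⊕0⊕0⊕1⊕0⊕0⊕0⊕1⊕0⊕0⊕0 = 1
s2: b2⊕b3⊕b6⊕b7⊕b10⊕b11⊕b14⊕b15⊕b18⊕b19⊕b22⊕b23⊕b26⊕b27⊕b30⊕b31 = 0⊕0⊕0⊕0⊕1⊕1⊕0⊕0⊕0⊕0⊕1⊕0⊕0⊕0⊕0⊕0 = 1
s4: b4⊕b5⊕b6⊕b7⊕b12⊕b13⊕b14⊕b15⊕b20⊕b21⊕b22⊕b23⊕b28⊕b29⊕b30⊕b31 = 0⊕0⊕0⊕0⊕1⊕0⊕0⊕0⊕1⊕0⊕1⊕0⊕1⊕0⊕0⊕0 = 0
s8: b8⊕b9⊕b10⊕b11⊕b12⊕b13⊕b14⊕b15⊕b24⊕b25⊕b26⊕b27⊕b28⊕b29⊕b30⊕b31 = 0⊕1⊕1⊕1⊕1⊕0⊕0⊕0⊕1⊕1⊕0⊕0⊕1⊕0⊕0⊕0 = 1
s16: b16⊕b17⊕b18⊕b19⊕b20⊕b21⊕b22⊕b23⊕b24⊕b25⊕b26⊕b27⊕b28⊕b29⊕b30⊕b31 = 1⊕1⊕0⊕0⊕1⊕0⊕1⊕0⊕1⊕1⊕0⊕0⊕1⊕0⊕0⊕0 = 1
Syndrome (s16...s1) = 11011 → position 27.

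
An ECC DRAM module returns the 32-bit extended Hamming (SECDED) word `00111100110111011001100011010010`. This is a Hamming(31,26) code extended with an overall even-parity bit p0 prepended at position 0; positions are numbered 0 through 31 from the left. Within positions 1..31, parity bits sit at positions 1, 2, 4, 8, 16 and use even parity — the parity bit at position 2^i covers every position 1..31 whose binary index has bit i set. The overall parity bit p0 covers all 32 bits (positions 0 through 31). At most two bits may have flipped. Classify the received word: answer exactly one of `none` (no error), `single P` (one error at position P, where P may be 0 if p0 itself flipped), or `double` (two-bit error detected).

s1: b1⊕b3⊕b5⊕b7⊕b9⊕b11⊕b13⊕b15⊕b17⊕b19⊕b21⊕b23⊕b25⊕b27⊕b29⊕b31 = 0⊕1⊕1⊕0⊕1⊕1⊕1⊕1⊕0⊕1⊕0⊕0⊕1⊕1⊕0⊕0 = 1
s2: b2⊕b3⊕b6⊕b7⊕b10⊕b11⊕b14⊕b15⊕b18⊕b19⊕b22⊕b23⊕b26⊕b27⊕b30⊕b31 = 1⊕1⊕0⊕0⊕0⊕1⊕0⊕1⊕0⊕1⊕0⊕0⊕0⊕1⊕1⊕0 = 1
s4: b4⊕b5⊕b6⊕b7⊕b12⊕b13⊕b14⊕b15⊕b20⊕b21⊕b22⊕b23⊕b28⊕b29⊕b30⊕b31 = 1⊕1⊕0⊕0⊕1⊕1⊕0⊕1⊕1⊕0⊕0⊕0⊕0⊕0⊕1⊕0 = 1
s8: b8⊕b9⊕b10⊕b11⊕b12⊕b13⊕b14⊕b15⊕b24⊕b25⊕b26⊕b27⊕b28⊕b29⊕b30⊕b31 = 1⊕1⊕0⊕1⊕1⊕1⊕0⊕1⊕1⊕1⊕0⊕1⊕0⊕0⊕1⊕0 = 0
s16: b16⊕b17⊕b18⊕b19⊕b20⊕b21⊕b22⊕b23⊕b24⊕b25⊕b26⊕b27⊕b28⊕b29⊕b30⊕b31 = 1⊕0⊕0⊕1⊕1⊕0⊕0⊕0⊕1⊕1⊕0⊕1⊕0⊕0⊕1⊕0 = 1
Syndrome (s16...s1) = 10111 → position 23.
Overall parity (XOR of all 32 bits, including p0): 0⊕0⊕1⊕1⊕1⊕1⊕0⊕0⊕1⊕1⊕0⊕1⊕1⊕1⊕0⊕1⊕1⊕0⊕0⊕1⊕1⊕0⊕0⊕0⊕1⊕1⊕0⊕1⊕0⊕0⊕1⊕0 = 1
Overall=1, syndrome position=23 → single-bit error at position 23.

single 23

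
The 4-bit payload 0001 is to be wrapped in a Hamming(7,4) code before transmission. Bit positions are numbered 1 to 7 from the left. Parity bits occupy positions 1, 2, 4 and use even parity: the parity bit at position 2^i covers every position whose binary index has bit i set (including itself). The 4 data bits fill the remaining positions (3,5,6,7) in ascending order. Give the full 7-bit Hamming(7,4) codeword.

Place data bits at non-power-of-two positions: b3=0, b5=0, b6=0, b7=1.
p1 = XOR of data positions {3,5,7} = 0⊕0⊕1 = 1
p2 = XOR of data positions {3,6,7} = 0⊕0⊕1 = 1
p4 = XOR of data positions {5,6,7} = 0⊕0⊕1 = 1
Codeword b1..b7 = 1101001

1101001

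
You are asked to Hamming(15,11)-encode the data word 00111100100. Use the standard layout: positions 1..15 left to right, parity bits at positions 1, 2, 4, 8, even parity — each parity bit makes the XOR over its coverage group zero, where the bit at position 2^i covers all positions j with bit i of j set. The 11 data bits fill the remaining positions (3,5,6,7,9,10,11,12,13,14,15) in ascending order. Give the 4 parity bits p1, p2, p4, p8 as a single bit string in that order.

Place data bits at non-power-of-two positions: b3=0, b5=0, b6=1, b7=1, b9=1, b10=1, b11=0, b12=0, b13=1, b14=0, b15=0.
p1 = XOR of data positions {3,5,7,9,11,13,15} = 0⊕0⊕1⊕1⊕0⊕1⊕0 = 1
p2 = XOR of data positions {3,6,7,10,11,14,15} = 0⊕1⊕1⊕1⊕0⊕0⊕0 = 1
p4 = XOR of data positions {5,6,7,12,13,14,15} = 0⊕1⊕1⊕0⊕1⊕0⊕0 = 1
p8 = XOR of data positions {9,10,11,12,13,14,15} = 1⊕1⊕0⊕0⊕1⊕0⊕0 = 1
Parity bits p1,p2,p4,p8 = 1111

1111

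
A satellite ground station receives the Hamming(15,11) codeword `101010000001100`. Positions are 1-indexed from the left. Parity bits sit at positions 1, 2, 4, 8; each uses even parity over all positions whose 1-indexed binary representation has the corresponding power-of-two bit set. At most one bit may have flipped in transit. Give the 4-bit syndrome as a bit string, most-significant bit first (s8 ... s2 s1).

s1: b1⊕b3⊕b5⊕b7⊕b9⊕b11⊕b13⊕b15 = 1⊕1⊕1⊕0⊕0⊕0⊕1⊕0 = 0
s2: b2⊕b3⊕b6⊕b7⊕b10⊕b11⊕b14⊕b15 = 0⊕1⊕0⊕0⊕0⊕0⊕0⊕0 = 1
s4: b4⊕b5⊕b6⊕b7⊕b12⊕b13⊕b14⊕b15 = 0⊕1⊕0⊕0⊕1⊕1⊕0⊕0 = 1
s8: b8⊕b9⊕b10⊕b11⊕b12⊕b13⊕b14⊕b15 = 0⊕0⊕0⊕0⊕1⊕1⊕0⊕0 = 0
Syndrome (s8...s1) = 0110 → position 6.

0110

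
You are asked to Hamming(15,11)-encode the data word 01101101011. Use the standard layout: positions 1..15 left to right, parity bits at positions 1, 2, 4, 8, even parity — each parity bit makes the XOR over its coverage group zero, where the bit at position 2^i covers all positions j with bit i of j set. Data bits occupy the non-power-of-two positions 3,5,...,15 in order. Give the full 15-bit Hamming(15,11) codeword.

100111011101011

Place data bits at non-power-of-two positions: b3=0, b5=1, b6=1, b7=0, b9=1, b10=1, b11=0, b12=1, b13=0, b14=1, b15=1.
p1 = XOR of data positions {3,5,7,9,11,13,15} = 0⊕1⊕0⊕1⊕0⊕0⊕1 = 1
p2 = XOR of data positions {3,6,7,10,11,14,15} = 0⊕1⊕0⊕1⊕0⊕1⊕1 = 0
p4 = XOR of data positions {5,6,7,12,13,14,15} = 1⊕1⊕0⊕1⊕0⊕1⊕1 = 1
p8 = XOR of data positions {9,10,11,12,13,14,15} = 1⊕1⊕0⊕1⊕0⊕1⊕1 = 1
Codeword b1..b15 = 100111011101011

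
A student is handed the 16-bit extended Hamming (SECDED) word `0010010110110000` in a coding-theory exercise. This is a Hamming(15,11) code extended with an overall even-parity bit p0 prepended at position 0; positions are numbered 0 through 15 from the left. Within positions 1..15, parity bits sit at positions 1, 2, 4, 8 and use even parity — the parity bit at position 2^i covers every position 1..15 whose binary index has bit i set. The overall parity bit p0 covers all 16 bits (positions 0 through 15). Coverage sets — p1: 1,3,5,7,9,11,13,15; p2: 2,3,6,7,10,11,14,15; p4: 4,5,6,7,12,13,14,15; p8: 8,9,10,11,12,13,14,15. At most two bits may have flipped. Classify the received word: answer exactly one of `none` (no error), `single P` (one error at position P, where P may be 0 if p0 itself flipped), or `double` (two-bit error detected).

s1: b1⊕b3⊕b5⊕b7⊕b9⊕b11⊕b13⊕b15 = 0⊕0⊕1⊕1⊕0⊕1⊕0⊕0 = 1
s2: b2⊕b3⊕b6⊕b7⊕b10⊕b11⊕b14⊕b15 = 1⊕0⊕0⊕1⊕1⊕1⊕0⊕0 = 0
s4: b4⊕b5⊕b6⊕b7⊕b12⊕b13⊕b14⊕b15 = 0⊕1⊕0⊕1⊕0⊕0⊕0⊕0 = 0
s8: b8⊕b9⊕b10⊕b11⊕b12⊕b13⊕b14⊕b15 = 1⊕0⊕1⊕1⊕0⊕0⊕0⊕0 = 1
Syndrome (s8...s1) = 1001 → position 9.
Overall parity (XOR of all 16 bits, including p0): 0⊕0⊕1⊕0⊕0⊕1⊕0⊕1⊕1⊕0⊕1⊕1⊕0⊕0⊕0⊕0 = 0
Overall=0, syndrome position=9 → double-bit error detected (uncorrectable).

double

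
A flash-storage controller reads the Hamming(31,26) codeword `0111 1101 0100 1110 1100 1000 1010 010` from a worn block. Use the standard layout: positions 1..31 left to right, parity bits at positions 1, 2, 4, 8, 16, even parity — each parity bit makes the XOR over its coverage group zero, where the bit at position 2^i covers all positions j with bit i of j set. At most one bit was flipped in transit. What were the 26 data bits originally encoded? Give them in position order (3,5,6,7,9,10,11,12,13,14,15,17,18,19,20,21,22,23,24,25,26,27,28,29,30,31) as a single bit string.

s1: b1⊕b3⊕b5⊕b7⊕b9⊕b11⊕b13⊕b15⊕b17⊕b19⊕b21⊕b23⊕b25⊕b27⊕b29⊕b31 = 0⊕1⊕1⊕0⊕0⊕0⊕1⊕1⊕1⊕0⊕1⊕0⊕1⊕1⊕0⊕0 = 0
s2: b2⊕b3⊕b6⊕b7⊕b10⊕b11⊕b14⊕b15⊕b18⊕b19⊕b22⊕b23⊕b26⊕b27⊕b30⊕b31 = 1⊕1⊕1⊕0⊕1⊕0⊕1⊕1⊕1⊕0⊕0⊕0⊕0⊕1⊕1⊕0 = 1
s4: b4⊕b5⊕b6⊕b7⊕b12⊕b13⊕b14⊕b15⊕b20⊕b21⊕b22⊕b23⊕b28⊕b29⊕b30⊕b31 = 1⊕1⊕1⊕0⊕0⊕1⊕1⊕1⊕0⊕1⊕0⊕0⊕0⊕0⊕1⊕0 = 0
s8: b8⊕b9⊕b10⊕b11⊕b12⊕b13⊕b14⊕b15⊕b24⊕b25⊕b26⊕b27⊕b28⊕b29⊕b30⊕b31 = 1⊕0⊕1⊕0⊕0⊕1⊕1⊕1⊕0⊕1⊕0⊕1⊕0⊕0⊕1⊕0 = 0
s16: b16⊕b17⊕b18⊕b19⊕b20⊕b21⊕b22⊕b23⊕b24⊕b25⊕b26⊕b27⊕b28⊕b29⊕b30⊕b31 = 0⊕1⊕1⊕0⊕0⊕1⊕0⊕0⊕0⊕1⊕0⊕1⊕0⊕0⊕1⊕0 = 0
Syndrome (s16...s1) = 00010 → position 2.
Flip bit 2: corrected codeword = 0011110101001110110010001010010
Data bits at positions 3,5,6,7,9,10,11,12,13,14,15,17,18,19,20,21,22,23,24,25,26,27,28,29,30,31: 11100100111110010001010010

11100100111110010001010010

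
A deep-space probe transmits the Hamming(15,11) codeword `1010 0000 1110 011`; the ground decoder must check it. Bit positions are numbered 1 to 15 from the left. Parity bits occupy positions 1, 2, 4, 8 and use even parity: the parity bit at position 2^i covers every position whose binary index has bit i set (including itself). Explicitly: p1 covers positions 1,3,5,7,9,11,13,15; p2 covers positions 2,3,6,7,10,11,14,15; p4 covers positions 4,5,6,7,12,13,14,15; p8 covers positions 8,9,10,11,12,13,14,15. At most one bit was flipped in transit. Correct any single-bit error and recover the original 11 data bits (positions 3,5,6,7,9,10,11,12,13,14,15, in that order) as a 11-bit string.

10001100011

s1: b1⊕b3⊕b5⊕b7⊕b9⊕b11⊕b13⊕b15 = 1⊕1⊕0⊕0⊕1⊕1⊕0⊕1 = 1
s2: b2⊕b3⊕b6⊕b7⊕b10⊕b11⊕b14⊕b15 = 0⊕1⊕0⊕0⊕1⊕1⊕1⊕1 = 1
s4: b4⊕b5⊕b6⊕b7⊕b12⊕b13⊕b14⊕b15 = 0⊕0⊕0⊕0⊕0⊕0⊕1⊕1 = 0
s8: b8⊕b9⊕b10⊕b11⊕b12⊕b13⊕b14⊕b15 = 0⊕1⊕1⊕1⊕0⊕0⊕1⊕1 = 1
Syndrome (s8...s1) = 1011 → position 11.
Flip bit 11: corrected codeword = 101000001100011
Data bits at positions 3,5,6,7,9,10,11,12,13,14,15: 10001100011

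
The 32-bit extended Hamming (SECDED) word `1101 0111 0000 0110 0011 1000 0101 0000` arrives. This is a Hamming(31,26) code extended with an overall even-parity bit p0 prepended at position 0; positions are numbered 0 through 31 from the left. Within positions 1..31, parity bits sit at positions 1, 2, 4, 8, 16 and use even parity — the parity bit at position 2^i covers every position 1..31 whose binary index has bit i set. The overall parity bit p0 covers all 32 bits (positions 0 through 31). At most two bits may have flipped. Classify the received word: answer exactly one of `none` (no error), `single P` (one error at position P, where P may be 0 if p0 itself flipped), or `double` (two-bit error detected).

s1: b1⊕b3⊕b5⊕b7⊕b9⊕b11⊕b13⊕b15⊕b17⊕b19⊕b21⊕b23⊕b25⊕b27⊕b29⊕b31 = 1⊕1⊕1⊕1⊕0⊕0⊕1⊕0⊕0⊕1⊕0⊕0⊕1⊕1⊕0⊕0 = 0
s2: b2⊕b3⊕b6⊕b7⊕b10⊕b11⊕b14⊕b15⊕b18⊕b19⊕b22⊕b23⊕b26⊕b27⊕b30⊕b31 = 0⊕1⊕1⊕1⊕0⊕0⊕1⊕0⊕1⊕1⊕0⊕0⊕0⊕1⊕0⊕0 = 1
s4: b4⊕b5⊕b6⊕b7⊕b12⊕b13⊕b14⊕b15⊕b20⊕b21⊕b22⊕b23⊕b28⊕b29⊕b30⊕b31 = 0⊕1⊕1⊕1⊕0⊕1⊕1⊕0⊕1⊕0⊕0⊕0⊕0⊕0⊕0⊕0 = 0
s8: b8⊕b9⊕b10⊕b11⊕b12⊕b13⊕b14⊕b15⊕b24⊕b25⊕b26⊕b27⊕b28⊕b29⊕b30⊕b31 = 0⊕0⊕0⊕0⊕0⊕1⊕1⊕0⊕0⊕1⊕0⊕1⊕0⊕0⊕0⊕0 = 0
s16: b16⊕b17⊕b18⊕b19⊕b20⊕b21⊕b22⊕b23⊕b24⊕b25⊕b26⊕b27⊕b28⊕b29⊕b30⊕b31 = 0⊕0⊕1⊕1⊕1⊕0⊕0⊕0⊕0⊕1⊕0⊕1⊕0⊕0⊕0⊕0 = 1
Syndrome (s16...s1) = 10010 → position 18.
Overall parity (XOR of all 32 bits, including p0): 1⊕1⊕0⊕1⊕0⊕1⊕1⊕1⊕0⊕0⊕0⊕0⊕0⊕1⊕1⊕0⊕0⊕0⊕1⊕1⊕1⊕0⊕0⊕0⊕0⊕1⊕0⊕1⊕0⊕0⊕0⊕0 = 1
Overall=1, syndrome position=18 → single-bit error at position 18.

single 18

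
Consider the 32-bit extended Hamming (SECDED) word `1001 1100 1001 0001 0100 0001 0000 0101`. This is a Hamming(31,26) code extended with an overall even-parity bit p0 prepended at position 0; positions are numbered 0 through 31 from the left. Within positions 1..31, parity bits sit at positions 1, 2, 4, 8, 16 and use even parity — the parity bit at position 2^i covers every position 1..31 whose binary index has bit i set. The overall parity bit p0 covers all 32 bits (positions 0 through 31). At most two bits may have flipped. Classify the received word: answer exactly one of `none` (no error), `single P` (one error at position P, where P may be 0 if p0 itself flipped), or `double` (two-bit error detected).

single 10

s1: b1⊕b3⊕b5⊕b7⊕b9⊕b11⊕b13⊕b15⊕b17⊕b19⊕b21⊕b23⊕b25⊕b27⊕b29⊕b31 = 0⊕1⊕1⊕0⊕0⊕1⊕0⊕1⊕1⊕0⊕0⊕1⊕0⊕0⊕1⊕1 = 0
s2: b2⊕b3⊕b6⊕b7⊕b10⊕b11⊕b14⊕b15⊕b18⊕b19⊕b22⊕b23⊕b26⊕b27⊕b30⊕b31 = 0⊕1⊕0⊕0⊕0⊕1⊕0⊕1⊕0⊕0⊕0⊕1⊕0⊕0⊕0⊕1 = 1
s4: b4⊕b5⊕b6⊕b7⊕b12⊕b13⊕b14⊕b15⊕b20⊕b21⊕b22⊕b23⊕b28⊕b29⊕b30⊕b31 = 1⊕1⊕0⊕0⊕0⊕0⊕0⊕1⊕0⊕0⊕0⊕1⊕0⊕1⊕0⊕1 = 0
s8: b8⊕b9⊕b10⊕b11⊕b12⊕b13⊕b14⊕b15⊕b24⊕b25⊕b26⊕b27⊕b28⊕b29⊕b30⊕b31 = 1⊕0⊕0⊕1⊕0⊕0⊕0⊕1⊕0⊕0⊕0⊕0⊕0⊕1⊕0⊕1 = 1
s16: b16⊕b17⊕b18⊕b19⊕b20⊕b21⊕b22⊕b23⊕b24⊕b25⊕b26⊕b27⊕b28⊕b29⊕b30⊕b31 = 0⊕1⊕0⊕0⊕0⊕0⊕0⊕1⊕0⊕0⊕0⊕0⊕0⊕1⊕0⊕1 = 0
Syndrome (s16...s1) = 01010 → position 10.
Overall parity (XOR of all 32 bits, including p0): 1⊕0⊕0⊕1⊕1⊕1⊕0⊕0⊕1⊕0⊕0⊕1⊕0⊕0⊕0⊕1⊕0⊕1⊕0⊕0⊕0⊕0⊕0⊕1⊕0⊕0⊕0⊕0⊕0⊕1⊕0⊕1 = 1
Overall=1, syndrome position=10 → single-bit error at position 10.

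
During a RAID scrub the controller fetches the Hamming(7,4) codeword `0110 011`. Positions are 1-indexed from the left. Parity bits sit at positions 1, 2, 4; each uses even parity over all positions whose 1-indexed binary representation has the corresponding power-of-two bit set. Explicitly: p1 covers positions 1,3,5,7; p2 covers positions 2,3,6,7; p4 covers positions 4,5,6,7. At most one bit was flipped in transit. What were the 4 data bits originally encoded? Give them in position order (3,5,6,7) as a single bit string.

1011

s1: b1⊕b3⊕b5⊕b7 = 0⊕1⊕0⊕1 = 0
s2: b2⊕b3⊕b6⊕b7 = 1⊕1⊕1⊕1 = 0
s4: b4⊕b5⊕b6⊕b7 = 0⊕0⊕1⊕1 = 0
Syndrome (s4...s1) = 000 → position 0 (no error).
No correction needed.
Data bits at positions 3,5,6,7: 1011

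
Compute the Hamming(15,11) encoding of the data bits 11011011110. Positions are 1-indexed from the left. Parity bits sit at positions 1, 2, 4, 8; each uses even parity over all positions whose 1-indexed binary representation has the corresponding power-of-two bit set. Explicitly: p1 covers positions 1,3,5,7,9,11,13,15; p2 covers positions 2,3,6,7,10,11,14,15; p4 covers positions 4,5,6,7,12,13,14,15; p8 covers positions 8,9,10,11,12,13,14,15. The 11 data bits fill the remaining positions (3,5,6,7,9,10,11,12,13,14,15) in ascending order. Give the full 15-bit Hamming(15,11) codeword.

Place data bits at non-power-of-two positions: b3=1, b5=1, b6=0, b7=1, b9=1, b10=0, b11=1, b12=1, b13=1, b14=1, b15=0.
p1 = XOR of data positions {3,5,7,9,11,13,15} = 1⊕1⊕1⊕1⊕1⊕1⊕0 = 0
p2 = XOR of data positions {3,6,7,10,11,14,15} = 1⊕0⊕1⊕0⊕1⊕1⊕0 = 0
p4 = XOR of data positions {5,6,7,12,13,14,15} = 1⊕0⊕1⊕1⊕1⊕1⊕0 = 1
p8 = XOR of data positions {9,10,11,12,13,14,15} = 1⊕0⊕1⊕1⊕1⊕1⊕0 = 1
Codeword b1..b15 = 001110111011110

001110111011110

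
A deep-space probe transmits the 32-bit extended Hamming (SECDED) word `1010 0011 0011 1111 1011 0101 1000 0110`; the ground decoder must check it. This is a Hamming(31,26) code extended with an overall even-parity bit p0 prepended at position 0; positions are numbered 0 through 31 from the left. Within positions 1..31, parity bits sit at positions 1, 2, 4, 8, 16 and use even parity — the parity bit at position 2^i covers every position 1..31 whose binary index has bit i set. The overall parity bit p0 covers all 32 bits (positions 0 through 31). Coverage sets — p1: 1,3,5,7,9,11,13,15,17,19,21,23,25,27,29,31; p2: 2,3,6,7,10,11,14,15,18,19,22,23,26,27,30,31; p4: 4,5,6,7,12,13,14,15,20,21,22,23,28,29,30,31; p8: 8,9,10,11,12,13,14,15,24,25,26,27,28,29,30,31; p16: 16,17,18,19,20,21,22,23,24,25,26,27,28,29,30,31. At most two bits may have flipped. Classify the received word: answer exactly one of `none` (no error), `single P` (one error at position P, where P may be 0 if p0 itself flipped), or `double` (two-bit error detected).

s1: b1⊕b3⊕b5⊕b7⊕b9⊕b11⊕b13⊕b15⊕b17⊕b19⊕b21⊕b23⊕b25⊕b27⊕b29⊕b31 = 0⊕0⊕0⊕1⊕0⊕1⊕1⊕1⊕0⊕1⊕1⊕1⊕0⊕0⊕1⊕0 = 0
s2: b2⊕b3⊕b6⊕b7⊕b10⊕b11⊕b14⊕b15⊕b18⊕b19⊕b22⊕b23⊕b26⊕b27⊕b30⊕b31 = 1⊕0⊕1⊕1⊕1⊕1⊕1⊕1⊕1⊕1⊕0⊕1⊕0⊕0⊕1⊕0 = 1
s4: b4⊕b5⊕b6⊕b7⊕b12⊕b13⊕b14⊕b15⊕b20⊕b21⊕b22⊕b23⊕b28⊕b29⊕b30⊕b31 = 0⊕0⊕1⊕1⊕1⊕1⊕1⊕1⊕0⊕1⊕0⊕1⊕0⊕1⊕1⊕0 = 0
s8: b8⊕b9⊕b10⊕b11⊕b12⊕b13⊕b14⊕b15⊕b24⊕b25⊕b26⊕b27⊕b28⊕b29⊕b30⊕b31 = 0⊕0⊕1⊕1⊕1⊕1⊕1⊕1⊕1⊕0⊕0⊕0⊕0⊕1⊕1⊕0 = 1
s16: b16⊕b17⊕b18⊕b19⊕b20⊕b21⊕b22⊕b23⊕b24⊕b25⊕b26⊕b27⊕b28⊕b29⊕b30⊕b31 = 1⊕0⊕1⊕1⊕0⊕1⊕0⊕1⊕1⊕0⊕0⊕0⊕0⊕1⊕1⊕0 = 0
Syndrome (s16...s1) = 01010 → position 10.
Overall parity (XOR of all 32 bits, including p0): 1⊕0⊕1⊕0⊕0⊕0⊕1⊕1⊕0⊕0⊕1⊕1⊕1⊕1⊕1⊕1⊕1⊕0⊕1⊕1⊕0⊕1⊕0⊕1⊕1⊕0⊕0⊕0⊕0⊕1⊕1⊕0 = 0
Overall=0, syndrome position=10 → double-bit error detected (uncorrectable).

double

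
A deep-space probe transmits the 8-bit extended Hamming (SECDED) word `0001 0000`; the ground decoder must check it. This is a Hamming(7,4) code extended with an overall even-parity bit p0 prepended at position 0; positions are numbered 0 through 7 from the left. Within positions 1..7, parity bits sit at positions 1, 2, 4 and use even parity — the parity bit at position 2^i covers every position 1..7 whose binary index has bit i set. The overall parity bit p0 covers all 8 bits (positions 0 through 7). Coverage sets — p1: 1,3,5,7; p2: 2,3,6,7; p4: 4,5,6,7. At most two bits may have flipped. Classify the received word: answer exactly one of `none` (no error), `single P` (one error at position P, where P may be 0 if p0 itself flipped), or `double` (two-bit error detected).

single 3

s1: b1⊕b3⊕b5⊕b7 = 0⊕1⊕0⊕0 = 1
s2: b2⊕b3⊕b6⊕b7 = 0⊕1⊕0⊕0 = 1
s4: b4⊕b5⊕b6⊕b7 = 0⊕0⊕0⊕0 = 0
Syndrome (s4...s1) = 011 → position 3.
Overall parity (XOR of all 8 bits, including p0): 0⊕0⊕0⊕1⊕0⊕0⊕0⊕0 = 1
Overall=1, syndrome position=3 → single-bit error at position 3.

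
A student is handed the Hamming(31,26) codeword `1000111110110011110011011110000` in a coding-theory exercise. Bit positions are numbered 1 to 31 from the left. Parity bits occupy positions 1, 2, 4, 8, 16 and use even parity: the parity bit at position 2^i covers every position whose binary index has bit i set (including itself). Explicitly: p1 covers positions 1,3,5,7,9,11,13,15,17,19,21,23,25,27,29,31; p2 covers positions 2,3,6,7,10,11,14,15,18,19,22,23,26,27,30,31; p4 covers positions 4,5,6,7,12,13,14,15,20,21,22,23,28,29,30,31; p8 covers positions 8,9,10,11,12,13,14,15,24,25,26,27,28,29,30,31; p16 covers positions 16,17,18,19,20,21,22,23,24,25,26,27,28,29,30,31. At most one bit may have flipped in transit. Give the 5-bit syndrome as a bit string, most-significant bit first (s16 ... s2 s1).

11100

s1: b1⊕b3⊕b5⊕b7⊕b9⊕b11⊕b13⊕b15⊕b17⊕b19⊕b21⊕b23⊕b25⊕b27⊕b29⊕b31 = 1⊕0⊕1⊕1⊕1⊕1⊕0⊕1⊕1⊕0⊕1⊕0⊕1⊕1⊕0⊕0 = 0
s2: b2⊕b3⊕b6⊕b7⊕b10⊕b11⊕b14⊕b15⊕b18⊕b19⊕b22⊕b23⊕b26⊕b27⊕b30⊕b31 = 0⊕0⊕1⊕1⊕0⊕1⊕0⊕1⊕1⊕0⊕1⊕0⊕1⊕1⊕0⊕0 = 0
s4: b4⊕b5⊕b6⊕b7⊕b12⊕b13⊕b14⊕b15⊕b20⊕b21⊕b22⊕b23⊕b28⊕b29⊕b30⊕b31 = 0⊕1⊕1⊕1⊕1⊕0⊕0⊕1⊕0⊕1⊕1⊕0⊕0⊕0⊕0⊕0 = 1
s8: b8⊕b9⊕b10⊕b11⊕b12⊕b13⊕b14⊕b15⊕b24⊕b25⊕b26⊕b27⊕b28⊕b29⊕b30⊕b31 = 1⊕1⊕0⊕1⊕1⊕0⊕0⊕1⊕1⊕1⊕1⊕1⊕0⊕0⊕0⊕0 = 1
s16: b16⊕b17⊕b18⊕b19⊕b20⊕b21⊕b22⊕b23⊕b24⊕b25⊕b26⊕b27⊕b28⊕b29⊕b30⊕b31 = 1⊕1⊕1⊕0⊕0⊕1⊕1⊕0⊕1⊕1⊕1⊕1⊕0⊕0⊕0⊕0 = 1
Syndrome (s16...s1) = 11100 → position 28.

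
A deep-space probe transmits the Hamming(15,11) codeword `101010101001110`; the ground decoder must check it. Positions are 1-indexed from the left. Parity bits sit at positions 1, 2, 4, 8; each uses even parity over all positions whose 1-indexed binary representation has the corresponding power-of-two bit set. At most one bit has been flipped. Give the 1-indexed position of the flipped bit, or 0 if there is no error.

6

s1: b1⊕b3⊕b5⊕b7⊕b9⊕b11⊕b13⊕b15 = 1⊕1⊕1⊕1⊕1⊕0⊕1⊕0 = 0
s2: b2⊕b3⊕b6⊕b7⊕b10⊕b11⊕b14⊕b15 = 0⊕1⊕0⊕1⊕0⊕0⊕1⊕0 = 1
s4: b4⊕b5⊕b6⊕b7⊕b12⊕b13⊕b14⊕b15 = 0⊕1⊕0⊕1⊕1⊕1⊕1⊕0 = 1
s8: b8⊕b9⊕b10⊕b11⊕b12⊕b13⊕b14⊕b15 = 0⊕1⊕0⊕0⊕1⊕1⊕1⊕0 = 0
Syndrome (s8...s1) = 0110 → position 6.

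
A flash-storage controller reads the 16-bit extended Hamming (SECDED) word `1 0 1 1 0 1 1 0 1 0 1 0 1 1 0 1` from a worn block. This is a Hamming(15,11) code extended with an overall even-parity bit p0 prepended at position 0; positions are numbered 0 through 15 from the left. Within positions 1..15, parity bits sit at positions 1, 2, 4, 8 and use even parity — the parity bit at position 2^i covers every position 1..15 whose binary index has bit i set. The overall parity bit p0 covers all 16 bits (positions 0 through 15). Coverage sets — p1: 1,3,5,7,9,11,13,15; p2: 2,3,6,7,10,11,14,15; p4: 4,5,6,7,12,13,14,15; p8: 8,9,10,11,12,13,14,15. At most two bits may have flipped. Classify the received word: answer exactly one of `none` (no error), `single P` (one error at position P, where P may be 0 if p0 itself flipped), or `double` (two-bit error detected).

double

s1: b1⊕b3⊕b5⊕b7⊕b9⊕b11⊕b13⊕b15 = 0⊕1⊕1⊕0⊕0⊕0⊕1⊕1 = 0
s2: b2⊕b3⊕b6⊕b7⊕b10⊕b11⊕b14⊕b15 = 1⊕1⊕1⊕0⊕1⊕0⊕0⊕1 = 1
s4: b4⊕b5⊕b6⊕b7⊕b12⊕b13⊕b14⊕b15 = 0⊕1⊕1⊕0⊕1⊕1⊕0⊕1 = 1
s8: b8⊕b9⊕b10⊕b11⊕b12⊕b13⊕b14⊕b15 = 1⊕0⊕1⊕0⊕1⊕1⊕0⊕1 = 1
Syndrome (s8...s1) = 1110 → position 14.
Overall parity (XOR of all 16 bits, including p0): 1⊕0⊕1⊕1⊕0⊕1⊕1⊕0⊕1⊕0⊕1⊕0⊕1⊕1⊕0⊕1 = 0
Overall=0, syndrome position=14 → double-bit error detected (uncorrectable).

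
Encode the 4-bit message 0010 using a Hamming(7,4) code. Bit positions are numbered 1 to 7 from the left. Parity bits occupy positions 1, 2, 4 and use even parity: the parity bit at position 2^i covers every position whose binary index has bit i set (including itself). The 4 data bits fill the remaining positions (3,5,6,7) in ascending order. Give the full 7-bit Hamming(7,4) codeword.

0101010

Place data bits at non-power-of-two positions: b3=0, b5=0, b6=1, b7=0.
p1 = XOR of data positions {3,5,7} = 0⊕0⊕0 = 0
p2 = XOR of data positions {3,6,7} = 0⊕1⊕0 = 1
p4 = XOR of data positions {5,6,7} = 0⊕1⊕0 = 1
Codeword b1..b7 = 0101010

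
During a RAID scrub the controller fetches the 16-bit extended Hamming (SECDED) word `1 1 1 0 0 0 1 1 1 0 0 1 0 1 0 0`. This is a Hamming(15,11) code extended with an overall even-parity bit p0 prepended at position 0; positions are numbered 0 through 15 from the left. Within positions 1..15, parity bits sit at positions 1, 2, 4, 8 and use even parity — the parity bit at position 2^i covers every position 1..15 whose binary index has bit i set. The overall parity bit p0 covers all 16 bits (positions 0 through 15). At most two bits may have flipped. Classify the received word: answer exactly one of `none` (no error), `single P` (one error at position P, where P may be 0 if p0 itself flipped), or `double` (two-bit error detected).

s1: b1⊕b3⊕b5⊕b7⊕b9⊕b11⊕b13⊕b15 = 1⊕0⊕0⊕1⊕0⊕1⊕1⊕0 = 0
s2: b2⊕b3⊕b6⊕b7⊕b10⊕b11⊕b14⊕b15 = 1⊕0⊕1⊕1⊕0⊕1⊕0⊕0 = 0
s4: b4⊕b5⊕b6⊕b7⊕b12⊕b13⊕b14⊕b15 = 0⊕0⊕1⊕1⊕0⊕1⊕0⊕0 = 1
s8: b8⊕b9⊕b10⊕b11⊕b12⊕b13⊕b14⊕b15 = 1⊕0⊕0⊕1⊕0⊕1⊕0⊕0 = 1
Syndrome (s8...s1) = 1100 → position 12.
Overall parity (XOR of all 16 bits, including p0): 1⊕1⊕1⊕0⊕0⊕0⊕1⊕1⊕1⊕0⊕0⊕1⊕0⊕1⊕0⊕0 = 0
Overall=0, syndrome position=12 → double-bit error detected (uncorrectable).

double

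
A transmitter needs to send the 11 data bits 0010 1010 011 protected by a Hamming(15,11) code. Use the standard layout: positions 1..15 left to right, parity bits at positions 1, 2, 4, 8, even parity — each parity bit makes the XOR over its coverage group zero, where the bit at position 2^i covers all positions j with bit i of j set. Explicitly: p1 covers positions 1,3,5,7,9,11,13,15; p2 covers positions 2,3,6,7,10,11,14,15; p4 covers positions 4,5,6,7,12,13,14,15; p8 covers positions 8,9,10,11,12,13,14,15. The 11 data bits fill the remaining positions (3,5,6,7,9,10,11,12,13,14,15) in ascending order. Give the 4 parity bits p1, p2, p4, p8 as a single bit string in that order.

Place data bits at non-power-of-two positions: b3=0, b5=0, b6=1, b7=0, b9=1, b10=0, b11=1, b12=0, b13=0, b14=1, b15=1.
p1 = XOR of data positions {3,5,7,9,11,13,15} = 0⊕0⊕0⊕1⊕1⊕0⊕1 = 1
p2 = XOR of data positions {3,6,7,10,11,14,15} = 0⊕1⊕0⊕0⊕1⊕1⊕1 = 0
p4 = XOR of data positions {5,6,7,12,13,14,15} = 0⊕1⊕0⊕0⊕0⊕1⊕1 = 1
p8 = XOR of data positions {9,10,11,12,13,14,15} = 1⊕0⊕1⊕0⊕0⊕1⊕1 = 0
Parity bits p1,p2,p4,p8 = 1010

1010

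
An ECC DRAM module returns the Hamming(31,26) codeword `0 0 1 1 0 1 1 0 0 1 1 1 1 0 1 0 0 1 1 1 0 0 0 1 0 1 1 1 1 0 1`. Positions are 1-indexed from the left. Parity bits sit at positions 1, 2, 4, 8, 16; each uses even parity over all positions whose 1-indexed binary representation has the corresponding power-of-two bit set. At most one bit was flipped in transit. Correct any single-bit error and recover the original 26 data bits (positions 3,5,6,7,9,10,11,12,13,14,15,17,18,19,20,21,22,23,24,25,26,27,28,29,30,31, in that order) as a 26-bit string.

10110111101011100010101101

s1: b1⊕b3⊕b5⊕b7⊕b9⊕b11⊕b13⊕b15⊕b17⊕b19⊕b21⊕b23⊕b25⊕b27⊕b29⊕b31 = 0⊕1⊕0⊕1⊕0⊕1⊕1⊕1⊕0⊕1⊕0⊕0⊕0⊕1⊕1⊕1 = 1
s2: b2⊕b3⊕b6⊕b7⊕b10⊕b11⊕b14⊕b15⊕b18⊕b19⊕b22⊕b23⊕b26⊕b27⊕b30⊕b31 = 0⊕1⊕1⊕1⊕1⊕1⊕0⊕1⊕1⊕1⊕0⊕0⊕1⊕1⊕0⊕1 = 1
s4: b4⊕b5⊕b6⊕b7⊕b12⊕b13⊕b14⊕b15⊕b20⊕b21⊕b22⊕b23⊕b28⊕b29⊕b30⊕b31 = 1⊕0⊕1⊕1⊕1⊕1⊕0⊕1⊕1⊕0⊕0⊕0⊕1⊕1⊕0⊕1 = 0
s8: b8⊕b9⊕b10⊕b11⊕b12⊕b13⊕b14⊕b15⊕b24⊕b25⊕b26⊕b27⊕b28⊕b29⊕b30⊕b31 = 0⊕0⊕1⊕1⊕1⊕1⊕0⊕1⊕1⊕0⊕1⊕1⊕1⊕1⊕0⊕1 = 1
s16: b16⊕b17⊕b18⊕b19⊕b20⊕b21⊕b22⊕b23⊕b24⊕b25⊕b26⊕b27⊕b28⊕b29⊕b30⊕b31 = 0⊕0⊕1⊕1⊕1⊕0⊕0⊕0⊕1⊕0⊕1⊕1⊕1⊕1⊕0⊕1 = 1
Syndrome (s16...s1) = 11011 → position 27.
Flip bit 27: corrected codeword = 0011011001111010011100010101101
Data bits at positions 3,5,6,7,9,10,11,12,13,14,15,17,18,19,20,21,22,23,24,25,26,27,28,29,30,31: 10110111101011100010101101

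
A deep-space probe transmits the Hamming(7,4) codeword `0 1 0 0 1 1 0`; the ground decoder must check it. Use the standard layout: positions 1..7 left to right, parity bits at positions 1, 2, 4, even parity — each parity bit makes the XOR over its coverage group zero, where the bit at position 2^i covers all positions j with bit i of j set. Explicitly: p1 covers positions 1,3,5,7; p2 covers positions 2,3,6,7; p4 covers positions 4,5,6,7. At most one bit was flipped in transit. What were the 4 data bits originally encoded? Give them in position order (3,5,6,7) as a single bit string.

s1: b1⊕b3⊕b5⊕b7 = 0⊕0⊕1⊕0 = 1
s2: b2⊕b3⊕b6⊕b7 = 1⊕0⊕1⊕0 = 0
s4: b4⊕b5⊕b6⊕b7 = 0⊕1⊕1⊕0 = 0
Syndrome (s4...s1) = 001 → position 1.
Flip bit 1: corrected codeword = 1100110
Data bits at positions 3,5,6,7: 0110

0110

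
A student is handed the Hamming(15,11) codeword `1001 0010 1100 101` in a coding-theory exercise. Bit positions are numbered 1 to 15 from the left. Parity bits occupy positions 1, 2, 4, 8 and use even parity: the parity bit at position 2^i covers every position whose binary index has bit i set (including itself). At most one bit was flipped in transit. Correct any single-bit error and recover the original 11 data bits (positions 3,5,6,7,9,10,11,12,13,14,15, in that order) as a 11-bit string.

10011100101

s1: b1⊕b3⊕b5⊕b7⊕b9⊕b11⊕b13⊕b15 = 1⊕0⊕0⊕1⊕1⊕0⊕1⊕1 = 1
s2: b2⊕b3⊕b6⊕b7⊕b10⊕b11⊕b14⊕b15 = 0⊕0⊕0⊕1⊕1⊕0⊕0⊕1 = 1
s4: b4⊕b5⊕b6⊕b7⊕b12⊕b13⊕b14⊕b15 = 1⊕0⊕0⊕1⊕0⊕1⊕0⊕1 = 0
s8: b8⊕b9⊕b10⊕b11⊕b12⊕b13⊕b14⊕b15 = 0⊕1⊕1⊕0⊕0⊕1⊕0⊕1 = 0
Syndrome (s8...s1) = 0011 → position 3.
Flip bit 3: corrected codeword = 101100101100101
Data bits at positions 3,5,6,7,9,10,11,12,13,14,15: 10011100101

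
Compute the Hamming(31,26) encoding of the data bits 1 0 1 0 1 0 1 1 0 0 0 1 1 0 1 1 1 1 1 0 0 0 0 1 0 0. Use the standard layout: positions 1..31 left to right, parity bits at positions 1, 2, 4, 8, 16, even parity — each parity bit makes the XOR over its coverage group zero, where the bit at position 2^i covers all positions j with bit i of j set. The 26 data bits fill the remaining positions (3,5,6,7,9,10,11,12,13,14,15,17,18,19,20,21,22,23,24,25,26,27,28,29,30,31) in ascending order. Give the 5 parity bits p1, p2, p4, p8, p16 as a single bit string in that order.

10110

Place data bits at non-power-of-two positions: b3=1, b5=0, b6=1, b7=0, b9=1, b10=0, b11=1, b12=1, b13=0, b14=0, b15=0, b17=1, b18=1, b19=0, b20=1, b21=1, b22=1, b23=1, b24=1, b25=0, b26=0, b27=0, b28=0, b29=1, b30=0, b31=0.
p1 = XOR of data positions {3,5,7,9,11,13,15,17,19,21,23,25,27,29,31} = 1⊕0⊕0⊕1⊕1⊕0⊕0⊕1⊕0⊕1⊕1⊕0⊕0⊕1⊕0 = 1
p2 = XOR of data positions {3,6,7,10,11,14,15,18,19,22,23,26,27,30,31} = 1⊕1⊕0⊕0⊕1⊕0⊕0⊕1⊕0⊕1⊕1⊕0⊕0⊕0⊕0 = 0
p4 = XOR of data positions {5,6,7,12,13,14,15,20,21,22,23,28,29,30,31} = 0⊕1⊕0⊕1⊕0⊕0⊕0⊕1⊕1⊕1⊕1⊕0⊕1⊕0⊕0 = 1
p8 = XOR of data positions {9,10,11,12,13,14,15,24,25,26,27,28,29,30,31} = 1⊕0⊕1⊕1⊕0⊕0⊕0⊕1⊕0⊕0⊕0⊕0⊕1⊕0⊕0 = 1
p16 = XOR of data positions {17,18,19,20,21,22,23,24,25,26,27,28,29,30,31} = 1⊕1⊕0⊕1⊕1⊕1⊕1⊕1⊕0⊕0⊕0⊕0⊕1⊕0⊕0 = 0
Parity bits p1,p2,p4,p8,p16 = 10110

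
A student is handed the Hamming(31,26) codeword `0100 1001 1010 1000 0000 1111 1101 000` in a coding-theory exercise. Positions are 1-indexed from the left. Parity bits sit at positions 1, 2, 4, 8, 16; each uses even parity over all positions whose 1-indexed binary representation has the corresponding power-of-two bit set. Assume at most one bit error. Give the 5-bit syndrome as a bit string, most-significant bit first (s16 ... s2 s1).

10011

s1: b1⊕b3⊕b5⊕b7⊕b9⊕b11⊕b13⊕b15⊕b17⊕b19⊕b21⊕b23⊕b25⊕b27⊕b29⊕b31 = 0⊕0⊕1⊕0⊕1⊕1⊕1⊕0⊕0⊕0⊕1⊕1⊕1⊕0⊕0⊕0 = 1
s2: b2⊕b3⊕b6⊕b7⊕b10⊕b11⊕b14⊕b15⊕b18⊕b19⊕b22⊕b23⊕b26⊕b27⊕b30⊕b31 = 1⊕0⊕0⊕0⊕0⊕1⊕0⊕0⊕0⊕0⊕1⊕1⊕1⊕0⊕0⊕0 = 1
s4: b4⊕b5⊕b6⊕b7⊕b12⊕b13⊕b14⊕b15⊕b20⊕b21⊕b22⊕b23⊕b28⊕b29⊕b30⊕b31 = 0⊕1⊕0⊕0⊕0⊕1⊕0⊕0⊕0⊕1⊕1⊕1⊕1⊕0⊕0⊕0 = 0
s8: b8⊕b9⊕b10⊕b11⊕b12⊕b13⊕b14⊕b15⊕b24⊕b25⊕b26⊕b27⊕b28⊕b29⊕b30⊕b31 = 1⊕1⊕0⊕1⊕0⊕1⊕0⊕0⊕1⊕1⊕1⊕0⊕1⊕0⊕0⊕0 = 0
s16: b16⊕b17⊕b18⊕b19⊕b20⊕b21⊕b22⊕b23⊕b24⊕b25⊕b26⊕b27⊕b28⊕b29⊕b30⊕b31 = 0⊕0⊕0⊕0⊕0⊕1⊕1⊕1⊕1⊕1⊕1⊕0⊕1⊕0⊕0⊕0 = 1
Syndrome (s16...s1) = 10011 → position 19.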